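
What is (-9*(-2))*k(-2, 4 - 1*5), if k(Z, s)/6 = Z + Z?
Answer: -432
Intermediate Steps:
k(Z, s) = 12*Z (k(Z, s) = 6*(Z + Z) = 6*(2*Z) = 12*Z)
(-9*(-2))*k(-2, 4 - 1*5) = (-9*(-2))*(12*(-2)) = 18*(-24) = -432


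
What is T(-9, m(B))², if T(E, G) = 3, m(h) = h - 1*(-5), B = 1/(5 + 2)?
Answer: 9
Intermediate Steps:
B = ⅐ (B = 1/7 = ⅐ ≈ 0.14286)
m(h) = 5 + h (m(h) = h + 5 = 5 + h)
T(-9, m(B))² = 3² = 9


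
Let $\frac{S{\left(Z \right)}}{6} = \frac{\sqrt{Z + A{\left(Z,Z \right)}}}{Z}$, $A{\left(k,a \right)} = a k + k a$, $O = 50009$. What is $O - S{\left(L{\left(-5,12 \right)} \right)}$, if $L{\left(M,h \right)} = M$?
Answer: $50009 + \frac{18 \sqrt{5}}{5} \approx 50017.0$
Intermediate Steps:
$A{\left(k,a \right)} = 2 a k$ ($A{\left(k,a \right)} = a k + a k = 2 a k$)
$S{\left(Z \right)} = \frac{6 \sqrt{Z + 2 Z^{2}}}{Z}$ ($S{\left(Z \right)} = 6 \frac{\sqrt{Z + 2 Z Z}}{Z} = 6 \frac{\sqrt{Z + 2 Z^{2}}}{Z} = \frac{6 \sqrt{Z + 2 Z^{2}}}{Z}$)
$O - S{\left(L{\left(-5,12 \right)} \right)} = 50009 - \frac{6 \sqrt{- 5 \left(1 + 2 \left(-5\right)\right)}}{-5} = 50009 - 6 \left(- \frac{1}{5}\right) \sqrt{- 5 \left(1 - 10\right)} = 50009 - 6 \left(- \frac{1}{5}\right) \sqrt{\left(-5\right) \left(-9\right)} = 50009 - 6 \left(- \frac{1}{5}\right) \sqrt{45} = 50009 - 6 \left(- \frac{1}{5}\right) 3 \sqrt{5} = 50009 - - \frac{18 \sqrt{5}}{5} = 50009 + \frac{18 \sqrt{5}}{5}$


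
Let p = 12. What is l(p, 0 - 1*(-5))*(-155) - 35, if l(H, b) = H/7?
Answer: -2105/7 ≈ -300.71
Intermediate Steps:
l(H, b) = H/7 (l(H, b) = H*(⅐) = H/7)
l(p, 0 - 1*(-5))*(-155) - 35 = ((⅐)*12)*(-155) - 35 = (12/7)*(-155) - 35 = -1860/7 - 35 = -2105/7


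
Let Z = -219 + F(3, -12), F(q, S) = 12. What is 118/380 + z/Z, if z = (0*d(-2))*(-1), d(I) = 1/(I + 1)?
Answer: 59/190 ≈ 0.31053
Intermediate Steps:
d(I) = 1/(1 + I)
z = 0 (z = (0/(1 - 2))*(-1) = (0/(-1))*(-1) = (0*(-1))*(-1) = 0*(-1) = 0)
Z = -207 (Z = -219 + 12 = -207)
118/380 + z/Z = 118/380 + 0/(-207) = 118*(1/380) + 0*(-1/207) = 59/190 + 0 = 59/190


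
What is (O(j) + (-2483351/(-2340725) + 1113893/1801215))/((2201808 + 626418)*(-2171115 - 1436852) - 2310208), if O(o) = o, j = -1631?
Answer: 1373891724308647/8604441964298657570681250 ≈ 1.5967e-10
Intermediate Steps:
(O(j) + (-2483351/(-2340725) + 1113893/1801215))/((2201808 + 626418)*(-2171115 - 1436852) - 2310208) = (-1631 + (-2483351/(-2340725) + 1113893/1801215))/((2201808 + 626418)*(-2171115 - 1436852) - 2310208) = (-1631 + (-2483351*(-1/2340725) + 1113893*(1/1801215)))/(2828226*(-3607967) - 2310208) = (-1631 + (2483351/2340725 + 1113893/1801215))/(-10204146076542 - 2310208) = (-1631 + 1416073252778/843229796175)/(-10204148386750) = -1373891724308647/843229796175*(-1/10204148386750) = 1373891724308647/8604441964298657570681250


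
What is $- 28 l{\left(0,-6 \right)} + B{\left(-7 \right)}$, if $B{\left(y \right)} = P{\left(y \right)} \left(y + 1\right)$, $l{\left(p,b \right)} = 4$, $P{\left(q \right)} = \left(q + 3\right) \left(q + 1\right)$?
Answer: $-256$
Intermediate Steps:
$P{\left(q \right)} = \left(1 + q\right) \left(3 + q\right)$ ($P{\left(q \right)} = \left(3 + q\right) \left(1 + q\right) = \left(1 + q\right) \left(3 + q\right)$)
$B{\left(y \right)} = \left(1 + y\right) \left(3 + y^{2} + 4 y\right)$ ($B{\left(y \right)} = \left(3 + y^{2} + 4 y\right) \left(y + 1\right) = \left(3 + y^{2} + 4 y\right) \left(1 + y\right) = \left(1 + y\right) \left(3 + y^{2} + 4 y\right)$)
$- 28 l{\left(0,-6 \right)} + B{\left(-7 \right)} = \left(-28\right) 4 + \left(1 - 7\right) \left(3 + \left(-7\right)^{2} + 4 \left(-7\right)\right) = -112 - 6 \left(3 + 49 - 28\right) = -112 - 144 = -256$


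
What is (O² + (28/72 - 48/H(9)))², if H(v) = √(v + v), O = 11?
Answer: 4815697/324 - 17480*√2/9 ≈ 12117.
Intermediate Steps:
H(v) = √2*√v (H(v) = √(2*v) = √2*√v)
(O² + (28/72 - 48/H(9)))² = (11² + (28/72 - 48*√2/6))² = (121 + (28*(1/72) - 48*√2/6))² = (121 + (7/18 - 48*√2/6))² = (121 + (7/18 - 8*√2))² = (2185/18 - 8*√2)²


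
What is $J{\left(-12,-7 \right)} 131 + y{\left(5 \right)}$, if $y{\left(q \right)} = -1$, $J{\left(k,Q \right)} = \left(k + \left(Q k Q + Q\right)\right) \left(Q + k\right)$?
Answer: $1510822$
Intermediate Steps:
$J{\left(k,Q \right)} = \left(Q + k\right) \left(Q + k + k Q^{2}\right)$ ($J{\left(k,Q \right)} = \left(k + \left(k Q^{2} + Q\right)\right) \left(Q + k\right) = \left(k + \left(Q + k Q^{2}\right)\right) \left(Q + k\right) = \left(Q + k + k Q^{2}\right) \left(Q + k\right) = \left(Q + k\right) \left(Q + k + k Q^{2}\right)$)
$J{\left(-12,-7 \right)} 131 + y{\left(5 \right)} = \left(\left(-7\right)^{2} + \left(-12\right)^{2} - 12 \left(-7\right)^{3} + \left(-7\right)^{2} \left(-12\right)^{2} + 2 \left(-7\right) \left(-12\right)\right) 131 - 1 = \left(49 + 144 - -4116 + 49 \cdot 144 + 168\right) 131 - 1 = \left(49 + 144 + 4116 + 7056 + 168\right) 131 - 1 = 11533 \cdot 131 - 1 = 1510823 - 1 = 1510822$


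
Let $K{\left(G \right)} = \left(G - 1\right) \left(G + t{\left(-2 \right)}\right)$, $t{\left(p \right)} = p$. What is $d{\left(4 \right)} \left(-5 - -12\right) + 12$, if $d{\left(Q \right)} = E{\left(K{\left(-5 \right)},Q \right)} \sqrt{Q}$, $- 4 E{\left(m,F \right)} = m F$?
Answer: $-576$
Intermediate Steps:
$K{\left(G \right)} = \left(-1 + G\right) \left(-2 + G\right)$ ($K{\left(G \right)} = \left(G - 1\right) \left(G - 2\right) = \left(-1 + G\right) \left(-2 + G\right)$)
$E{\left(m,F \right)} = - \frac{F m}{4}$ ($E{\left(m,F \right)} = - \frac{m F}{4} = - \frac{F m}{4}$)
$d{\left(Q \right)} = - \frac{21 Q^{\frac{3}{2}}}{2}$ ($d{\left(Q \right)} = - \frac{Q \left(2 + \left(-5\right)^{2} - -15\right)}{4} \sqrt{Q} = - \frac{Q \left(2 + 25 + 15\right)}{4} \sqrt{Q} = \left(- \frac{1}{4}\right) Q 42 \sqrt{Q} = - \frac{21 Q}{2} \sqrt{Q} = - \frac{21 Q^{\frac{3}{2}}}{2}$)
$d{\left(4 \right)} \left(-5 - -12\right) + 12 = - \frac{21 \cdot 4^{\frac{3}{2}}}{2} \left(-5 - -12\right) + 12 = \left(- \frac{21}{2}\right) 8 \left(-5 + 12\right) + 12 = \left(-84\right) 7 + 12 = -588 + 12 = -576$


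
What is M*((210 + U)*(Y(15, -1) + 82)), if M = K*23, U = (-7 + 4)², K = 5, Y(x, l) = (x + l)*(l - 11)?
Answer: -2165910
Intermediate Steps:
Y(x, l) = (-11 + l)*(l + x) (Y(x, l) = (l + x)*(-11 + l) = (-11 + l)*(l + x))
U = 9 (U = (-3)² = 9)
M = 115 (M = 5*23 = 115)
M*((210 + U)*(Y(15, -1) + 82)) = 115*((210 + 9)*(((-1)² - 11*(-1) - 11*15 - 1*15) + 82)) = 115*(219*((1 + 11 - 165 - 15) + 82)) = 115*(219*(-168 + 82)) = 115*(219*(-86)) = 115*(-18834) = -2165910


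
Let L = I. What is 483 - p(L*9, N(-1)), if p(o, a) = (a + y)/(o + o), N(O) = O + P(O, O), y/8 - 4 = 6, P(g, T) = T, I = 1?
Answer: 1436/3 ≈ 478.67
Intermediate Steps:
L = 1
y = 80 (y = 32 + 8*6 = 32 + 48 = 80)
N(O) = 2*O (N(O) = O + O = 2*O)
p(o, a) = (80 + a)/(2*o) (p(o, a) = (a + 80)/(o + o) = (80 + a)/((2*o)) = (80 + a)*(1/(2*o)) = (80 + a)/(2*o))
483 - p(L*9, N(-1)) = 483 - (80 + 2*(-1))/(2*(1*9)) = 483 - (80 - 2)/(2*9) = 483 - 78/(2*9) = 483 - 1*13/3 = 483 - 13/3 = 1436/3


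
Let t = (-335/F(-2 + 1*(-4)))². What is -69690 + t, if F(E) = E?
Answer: -2396615/36 ≈ -66573.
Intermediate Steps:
t = 112225/36 (t = (-335/(-2 + 1*(-4)))² = (-335/(-2 - 4))² = (-335/(-6))² = (-335*(-⅙))² = (335/6)² = 112225/36 ≈ 3117.4)
-69690 + t = -69690 + 112225/36 = -2396615/36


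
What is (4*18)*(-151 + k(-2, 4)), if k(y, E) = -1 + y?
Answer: -11088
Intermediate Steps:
(4*18)*(-151 + k(-2, 4)) = (4*18)*(-151 + (-1 - 2)) = 72*(-151 - 3) = 72*(-154) = -11088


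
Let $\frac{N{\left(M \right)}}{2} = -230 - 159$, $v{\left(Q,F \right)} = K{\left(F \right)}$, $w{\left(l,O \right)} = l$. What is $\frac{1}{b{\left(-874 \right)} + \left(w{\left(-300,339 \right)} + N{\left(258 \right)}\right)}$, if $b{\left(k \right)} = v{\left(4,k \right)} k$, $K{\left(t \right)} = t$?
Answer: $\frac{1}{762798} \approx 1.311 \cdot 10^{-6}$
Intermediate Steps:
$v{\left(Q,F \right)} = F$
$N{\left(M \right)} = -778$ ($N{\left(M \right)} = 2 \left(-230 - 159\right) = 2 \left(-389\right) = -778$)
$b{\left(k \right)} = k^{2}$ ($b{\left(k \right)} = k k = k^{2}$)
$\frac{1}{b{\left(-874 \right)} + \left(w{\left(-300,339 \right)} + N{\left(258 \right)}\right)} = \frac{1}{\left(-874\right)^{2} - 1078} = \frac{1}{763876 - 1078} = \frac{1}{762798}$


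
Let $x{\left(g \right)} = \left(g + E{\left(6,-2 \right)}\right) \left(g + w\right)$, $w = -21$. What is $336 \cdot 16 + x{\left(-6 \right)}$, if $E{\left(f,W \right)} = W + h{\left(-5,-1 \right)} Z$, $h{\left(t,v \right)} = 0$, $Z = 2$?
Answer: $5592$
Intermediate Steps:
$E{\left(f,W \right)} = W$ ($E{\left(f,W \right)} = W + 0 \cdot 2 = W + 0 = W$)
$x{\left(g \right)} = \left(-21 + g\right) \left(-2 + g\right)$ ($x{\left(g \right)} = \left(g - 2\right) \left(g - 21\right) = \left(-2 + g\right) \left(-21 + g\right) = \left(-21 + g\right) \left(-2 + g\right)$)
$336 \cdot 16 + x{\left(-6 \right)} = 336 \cdot 16 + \left(42 + \left(-6\right)^{2} - -138\right) = 5376 + \left(42 + 36 + 138\right) = 5376 + 216 = 5592$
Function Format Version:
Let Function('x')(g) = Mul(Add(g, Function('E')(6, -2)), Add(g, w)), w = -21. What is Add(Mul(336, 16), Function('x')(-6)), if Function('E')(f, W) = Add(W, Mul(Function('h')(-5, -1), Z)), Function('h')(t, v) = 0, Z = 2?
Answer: 5592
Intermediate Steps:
Function('E')(f, W) = W (Function('E')(f, W) = Add(W, Mul(0, 2)) = Add(W, 0) = W)
Function('x')(g) = Mul(Add(-21, g), Add(-2, g)) (Function('x')(g) = Mul(Add(g, -2), Add(g, -21)) = Mul(Add(-2, g), Add(-21, g)) = Mul(Add(-21, g), Add(-2, g)))
Add(Mul(336, 16), Function('x')(-6)) = Add(Mul(336, 16), Add(42, Pow(-6, 2), Mul(-23, -6))) = Add(5376, Add(42, 36, 138)) = Add(5376, 216) = 5592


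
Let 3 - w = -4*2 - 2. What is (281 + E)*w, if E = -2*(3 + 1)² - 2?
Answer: 3211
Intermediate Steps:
E = -34 (E = -2*4² - 2 = -2*16 - 2 = -32 - 2 = -34)
w = 13 (w = 3 - (-4*2 - 2) = 3 - (-8 - 2) = 3 - 1*(-10) = 3 + 10 = 13)
(281 + E)*w = (281 - 34)*13 = 247*13 = 3211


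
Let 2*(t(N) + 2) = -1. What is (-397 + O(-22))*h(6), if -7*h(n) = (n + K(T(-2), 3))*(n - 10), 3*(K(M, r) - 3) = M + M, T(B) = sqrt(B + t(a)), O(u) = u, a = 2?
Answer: -15084/7 - 1676*I*sqrt(2)/7 ≈ -2154.9 - 338.6*I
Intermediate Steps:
t(N) = -5/2 (t(N) = -2 + (1/2)*(-1) = -2 - 1/2 = -5/2)
T(B) = sqrt(-5/2 + B) (T(B) = sqrt(B - 5/2) = sqrt(-5/2 + B))
K(M, r) = 3 + 2*M/3 (K(M, r) = 3 + (M + M)/3 = 3 + (2*M)/3 = 3 + 2*M/3)
h(n) = -(-10 + n)*(3 + n + I*sqrt(2))/7 (h(n) = -(n + (3 + 2*(sqrt(-10 + 4*(-2))/2)/3))*(n - 10)/7 = -(n + (3 + 2*(sqrt(-10 - 8)/2)/3))*(-10 + n)/7 = -(n + (3 + 2*(sqrt(-18)/2)/3))*(-10 + n)/7 = -(n + (3 + 2*((3*I*sqrt(2))/2)/3))*(-10 + n)/7 = -(n + (3 + 2*(3*I*sqrt(2)/2)/3))*(-10 + n)/7 = -(n + (3 + I*sqrt(2)))*(-10 + n)/7 = -(3 + n + I*sqrt(2))*(-10 + n)/7 = -(-10 + n)*(3 + n + I*sqrt(2))/7)
(-397 + O(-22))*h(6) = (-397 - 22)*(30/7 + 6 - 1/7*6**2 + 10*I*sqrt(2)/7 - 1/7*I*6*sqrt(2)) = -419*(30/7 + 6 - 1/7*36 + 10*I*sqrt(2)/7 - 6*I*sqrt(2)/7) = -419*(30/7 + 6 - 36/7 + 10*I*sqrt(2)/7 - 6*I*sqrt(2)/7) = -419*(36/7 + 4*I*sqrt(2)/7) = -15084/7 - 1676*I*sqrt(2)/7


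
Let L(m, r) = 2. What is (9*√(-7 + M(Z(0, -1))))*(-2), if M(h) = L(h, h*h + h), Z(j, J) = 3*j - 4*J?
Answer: -18*I*√5 ≈ -40.249*I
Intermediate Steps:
Z(j, J) = -4*J + 3*j
M(h) = 2
(9*√(-7 + M(Z(0, -1))))*(-2) = (9*√(-7 + 2))*(-2) = (9*√(-5))*(-2) = (9*(I*√5))*(-2) = (9*I*√5)*(-2) = -18*I*√5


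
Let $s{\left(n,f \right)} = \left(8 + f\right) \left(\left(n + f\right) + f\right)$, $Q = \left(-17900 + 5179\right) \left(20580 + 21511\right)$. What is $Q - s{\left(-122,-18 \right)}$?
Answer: $-535441191$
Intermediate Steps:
$Q = -535439611$ ($Q = \left(-12721\right) 42091 = -535439611$)
$s{\left(n,f \right)} = \left(8 + f\right) \left(n + 2 f\right)$ ($s{\left(n,f \right)} = \left(8 + f\right) \left(\left(f + n\right) + f\right) = \left(8 + f\right) \left(n + 2 f\right)$)
$Q - s{\left(-122,-18 \right)} = -535439611 - \left(2 \left(-18\right)^{2} + 8 \left(-122\right) + 16 \left(-18\right) - -2196\right) = -535439611 - \left(2 \cdot 324 - 976 - 288 + 2196\right) = -535439611 - \left(648 - 976 - 288 + 2196\right) = -535439611 - 1580 = -535441191$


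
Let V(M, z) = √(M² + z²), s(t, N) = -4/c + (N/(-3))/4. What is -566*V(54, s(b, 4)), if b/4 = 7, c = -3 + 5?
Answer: -566*√26293/3 ≈ -30593.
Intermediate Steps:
c = 2
b = 28 (b = 4*7 = 28)
s(t, N) = -2 - N/12 (s(t, N) = -4/2 + (N/(-3))/4 = -4*½ + (N*(-⅓))*(¼) = -2 - N/3*(¼) = -2 - N/12)
-566*V(54, s(b, 4)) = -566*√(54² + (-2 - 1/12*4)²) = -566*√(2916 + (-2 - ⅓)²) = -566*√(2916 + (-7/3)²) = -566*√(2916 + 49/9) = -566*√26293/3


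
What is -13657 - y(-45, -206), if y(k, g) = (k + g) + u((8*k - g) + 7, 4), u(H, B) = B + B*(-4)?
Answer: -13394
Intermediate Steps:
u(H, B) = -3*B (u(H, B) = B - 4*B = -3*B)
y(k, g) = -12 + g + k (y(k, g) = (k + g) - 3*4 = (g + k) - 12 = -12 + g + k)
-13657 - y(-45, -206) = -13657 - (-12 - 206 - 45) = -13657 - 1*(-263) = -13657 + 263 = -13394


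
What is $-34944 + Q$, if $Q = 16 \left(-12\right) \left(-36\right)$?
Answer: $-28032$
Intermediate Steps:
$Q = 6912$ ($Q = \left(-192\right) \left(-36\right) = 6912$)
$-34944 + Q = -34944 + 6912 = -28032$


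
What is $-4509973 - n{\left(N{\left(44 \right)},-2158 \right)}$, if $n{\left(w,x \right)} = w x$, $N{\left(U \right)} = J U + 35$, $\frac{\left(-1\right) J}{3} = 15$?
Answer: $-8707283$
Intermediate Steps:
$J = -45$ ($J = \left(-3\right) 15 = -45$)
$N{\left(U \right)} = 35 - 45 U$ ($N{\left(U \right)} = - 45 U + 35 = 35 - 45 U$)
$-4509973 - n{\left(N{\left(44 \right)},-2158 \right)} = -4509973 - \left(35 - 1980\right) \left(-2158\right) = -4509973 - \left(-1945\right) \left(-2158\right) = -4509973 - 4197310 = -8707283$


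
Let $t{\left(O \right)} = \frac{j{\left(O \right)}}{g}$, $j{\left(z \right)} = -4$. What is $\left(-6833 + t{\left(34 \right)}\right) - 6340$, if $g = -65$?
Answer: $- \frac{856241}{65} \approx -13173.0$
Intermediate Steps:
$t{\left(O \right)} = \frac{4}{65}$ ($t{\left(O \right)} = - \frac{4}{-65} = \left(-4\right) \left(- \frac{1}{65}\right) = \frac{4}{65}$)
$\left(-6833 + t{\left(34 \right)}\right) - 6340 = \left(-6833 + \frac{4}{65}\right) - 6340 = - \frac{444141}{65} - 6340 = - \frac{856241}{65}$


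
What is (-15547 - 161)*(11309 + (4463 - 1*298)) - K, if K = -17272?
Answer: -243048320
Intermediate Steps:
(-15547 - 161)*(11309 + (4463 - 1*298)) - K = (-15547 - 161)*(11309 + (4463 - 1*298)) - 1*(-17272) = -15708*(11309 + (4463 - 298)) + 17272 = -15708*(11309 + 4165) + 17272 = -15708*15474 + 17272 = -243065592 + 17272 = -243048320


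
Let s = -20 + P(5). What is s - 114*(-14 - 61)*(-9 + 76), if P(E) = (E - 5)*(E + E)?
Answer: 572830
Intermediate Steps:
P(E) = 2*E*(-5 + E) (P(E) = (-5 + E)*(2*E) = 2*E*(-5 + E))
s = -20 (s = -20 + 2*5*(-5 + 5) = -20 + 2*5*0 = -20 + 0 = -20)
s - 114*(-14 - 61)*(-9 + 76) = -20 - 114*(-14 - 61)*(-9 + 76) = -20 - (-8550)*67 = -20 - 114*(-5025) = -20 + 572850 = 572830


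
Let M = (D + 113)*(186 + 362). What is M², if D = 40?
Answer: 7029816336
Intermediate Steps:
M = 83844 (M = (40 + 113)*(186 + 362) = 153*548 = 83844)
M² = 83844² = 7029816336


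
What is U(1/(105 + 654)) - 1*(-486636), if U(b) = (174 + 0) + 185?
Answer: 486995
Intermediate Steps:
U(b) = 359 (U(b) = 174 + 185 = 359)
U(1/(105 + 654)) - 1*(-486636) = 359 - 1*(-486636) = 359 + 486636 = 486995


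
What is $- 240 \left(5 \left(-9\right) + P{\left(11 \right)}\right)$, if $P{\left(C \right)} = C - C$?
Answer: $10800$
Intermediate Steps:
$P{\left(C \right)} = 0$
$- 240 \left(5 \left(-9\right) + P{\left(11 \right)}\right) = - 240 \left(5 \left(-9\right) + 0\right) = - 240 \left(-45 + 0\right) = \left(-240\right) \left(-45\right) = 10800$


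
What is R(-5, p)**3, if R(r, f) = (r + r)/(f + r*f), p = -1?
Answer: -125/8 ≈ -15.625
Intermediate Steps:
R(r, f) = 2*r/(f + f*r) (R(r, f) = (2*r)/(f + f*r) = 2*r/(f + f*r))
R(-5, p)**3 = (2*(-5)/(-1*(1 - 5)))**3 = (2*(-5)*(-1)/(-4))**3 = (2*(-5)*(-1)*(-1/4))**3 = (-5/2)**3 = -125/8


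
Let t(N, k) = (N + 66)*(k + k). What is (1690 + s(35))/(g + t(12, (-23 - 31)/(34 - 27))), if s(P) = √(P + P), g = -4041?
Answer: -11830/36711 - 7*√70/36711 ≈ -0.32384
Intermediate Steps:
s(P) = √2*√P (s(P) = √(2*P) = √2*√P)
t(N, k) = 2*k*(66 + N) (t(N, k) = (66 + N)*(2*k) = 2*k*(66 + N))
(1690 + s(35))/(g + t(12, (-23 - 31)/(34 - 27))) = (1690 + √2*√35)/(-4041 + 2*((-23 - 31)/(34 - 27))*(66 + 12)) = (1690 + √70)/(-4041 + 2*(-54/7)*78) = (1690 + √70)/(-4041 - 8424/7) = (1690 + √70)/(-36711/7) = (1690 + √70)*(-7/36711) = -11830/36711 - 7*√70/36711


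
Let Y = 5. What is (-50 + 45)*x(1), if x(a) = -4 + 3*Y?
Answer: -55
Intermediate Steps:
x(a) = 11 (x(a) = -4 + 3*5 = -4 + 15 = 11)
(-50 + 45)*x(1) = (-50 + 45)*11 = -5*11 = -55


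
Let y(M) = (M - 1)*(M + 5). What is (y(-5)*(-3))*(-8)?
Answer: 0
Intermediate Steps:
y(M) = (-1 + M)*(5 + M)
(y(-5)*(-3))*(-8) = ((-5 + (-5)² + 4*(-5))*(-3))*(-8) = ((-5 + 25 - 20)*(-3))*(-8) = (0*(-3))*(-8) = 0*(-8) = 0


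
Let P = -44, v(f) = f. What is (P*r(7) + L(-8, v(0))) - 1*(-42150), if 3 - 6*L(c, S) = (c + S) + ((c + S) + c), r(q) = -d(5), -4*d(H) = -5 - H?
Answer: 84529/2 ≈ 42265.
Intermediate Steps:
d(H) = 5/4 + H/4 (d(H) = -(-5 - H)/4 = 5/4 + H/4)
r(q) = -5/2 (r(q) = -(5/4 + (1/4)*5) = -(5/4 + 5/4) = -1*5/2 = -5/2)
L(c, S) = 1/2 - c/2 - S/3 (L(c, S) = 1/2 - ((c + S) + ((c + S) + c))/6 = 1/2 - ((S + c) + ((S + c) + c))/6 = 1/2 - ((S + c) + (S + 2*c))/6 = 1/2 - (2*S + 3*c)/6 = 1/2 + (-c/2 - S/3) = 1/2 - c/2 - S/3)
(P*r(7) + L(-8, v(0))) - 1*(-42150) = (-44*(-5/2) + (1/2 - 1/2*(-8) - 1/3*0)) - 1*(-42150) = (110 + (1/2 + 4 + 0)) + 42150 = (110 + 9/2) + 42150 = 229/2 + 42150 = 84529/2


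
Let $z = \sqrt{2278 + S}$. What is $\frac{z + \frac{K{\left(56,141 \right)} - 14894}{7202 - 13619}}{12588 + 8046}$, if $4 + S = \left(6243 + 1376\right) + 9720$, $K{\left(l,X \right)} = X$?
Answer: $\frac{14753}{132408378} + \frac{\sqrt{19613}}{20634} \approx 0.0068986$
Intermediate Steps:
$S = 17335$ ($S = -4 + \left(\left(6243 + 1376\right) + 9720\right) = -4 + \left(7619 + 9720\right) = -4 + 17339 = 17335$)
$z = \sqrt{19613}$ ($z = \sqrt{2278 + 17335} = \sqrt{19613} \approx 140.05$)
$\frac{z + \frac{K{\left(56,141 \right)} - 14894}{7202 - 13619}}{12588 + 8046} = \frac{\sqrt{19613} + \frac{141 - 14894}{7202 - 13619}}{12588 + 8046} = \frac{\sqrt{19613} - \frac{14753}{-6417}}{20634} = \left(\sqrt{19613} - - \frac{14753}{6417}\right) \frac{1}{20634} = \left(\sqrt{19613} + \frac{14753}{6417}\right) \frac{1}{20634} = \left(\frac{14753}{6417} + \sqrt{19613}\right) \frac{1}{20634} = \frac{14753}{132408378} + \frac{\sqrt{19613}}{20634}$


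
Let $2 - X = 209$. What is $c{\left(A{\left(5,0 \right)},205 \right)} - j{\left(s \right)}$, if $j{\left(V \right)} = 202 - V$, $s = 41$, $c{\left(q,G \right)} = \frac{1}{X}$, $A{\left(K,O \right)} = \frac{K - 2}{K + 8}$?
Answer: $- \frac{33328}{207} \approx -161.0$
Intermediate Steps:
$X = -207$ ($X = 2 - 209 = -207$)
$A{\left(K,O \right)} = \frac{-2 + K}{8 + K}$
$c{\left(q,G \right)} = - \frac{1}{207}$ ($c{\left(q,G \right)} = \frac{1}{-207} = - \frac{1}{207}$)
$c{\left(A{\left(5,0 \right)},205 \right)} - j{\left(s \right)} = - \frac{1}{207} - \left(202 - 41\right) = - \frac{1}{207} - 161 = - \frac{33328}{207}$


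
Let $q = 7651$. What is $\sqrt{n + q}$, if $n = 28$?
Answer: $\sqrt{7679} \approx 87.63$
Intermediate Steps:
$\sqrt{n + q} = \sqrt{28 + 7651} = \sqrt{7679}$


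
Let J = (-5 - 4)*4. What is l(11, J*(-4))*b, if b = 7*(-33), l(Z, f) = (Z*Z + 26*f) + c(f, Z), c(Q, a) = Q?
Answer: -926079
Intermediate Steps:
J = -36 (J = -9*4 = -36)
l(Z, f) = Z² + 27*f (l(Z, f) = (Z*Z + 26*f) + f = (Z² + 26*f) + f = Z² + 27*f)
b = -231
l(11, J*(-4))*b = (11² + 27*(-36*(-4)))*(-231) = (121 + 27*144)*(-231) = (121 + 3888)*(-231) = 4009*(-231) = -926079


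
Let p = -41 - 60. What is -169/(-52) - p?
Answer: 417/4 ≈ 104.25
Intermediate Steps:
p = -101
-169/(-52) - p = -169/(-52) - 1*(-101) = -169*(-1/52) + 101 = 13/4 + 101 = 417/4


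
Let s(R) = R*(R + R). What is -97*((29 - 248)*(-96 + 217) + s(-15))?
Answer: 2526753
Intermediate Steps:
s(R) = 2*R**2 (s(R) = R*(2*R) = 2*R**2)
-97*((29 - 248)*(-96 + 217) + s(-15)) = -97*((29 - 248)*(-96 + 217) + 2*(-15)**2) = -97*(-219*121 + 2*225) = -97*(-26499 + 450) = -97*(-26049) = 2526753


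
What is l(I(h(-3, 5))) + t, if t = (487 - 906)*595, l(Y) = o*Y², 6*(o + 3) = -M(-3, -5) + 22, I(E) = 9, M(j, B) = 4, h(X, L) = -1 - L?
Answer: -249305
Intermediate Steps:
o = 0 (o = -3 + (-1*4 + 22)/6 = -3 + (-4 + 22)/6 = -3 + (⅙)*18 = -3 + 3 = 0)
l(Y) = 0 (l(Y) = 0*Y² = 0)
t = -249305 (t = -419*595 = -249305)
l(I(h(-3, 5))) + t = 0 - 249305 = -249305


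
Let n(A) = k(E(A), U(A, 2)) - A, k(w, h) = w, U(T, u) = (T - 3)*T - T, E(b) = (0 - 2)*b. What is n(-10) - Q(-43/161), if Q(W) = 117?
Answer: -87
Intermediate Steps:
E(b) = -2*b
U(T, u) = -T + T*(-3 + T) (U(T, u) = (-3 + T)*T - T = T*(-3 + T) - T = -T + T*(-3 + T))
n(A) = -3*A (n(A) = -2*A - A = -3*A)
n(-10) - Q(-43/161) = -3*(-10) - 1*117 = 30 - 117 = -87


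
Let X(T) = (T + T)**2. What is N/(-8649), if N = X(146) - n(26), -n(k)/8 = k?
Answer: -85472/8649 ≈ -9.8823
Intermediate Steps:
X(T) = 4*T**2 (X(T) = (2*T)**2 = 4*T**2)
n(k) = -8*k
N = 85472 (N = 4*146**2 - (-8)*26 = 4*21316 - 1*(-208) = 85264 + 208 = 85472)
N/(-8649) = 85472/(-8649) = 85472*(-1/8649) = -85472/8649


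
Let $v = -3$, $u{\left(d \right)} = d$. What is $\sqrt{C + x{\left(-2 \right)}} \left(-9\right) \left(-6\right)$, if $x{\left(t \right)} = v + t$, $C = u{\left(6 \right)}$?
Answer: $54$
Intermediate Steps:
$C = 6$
$x{\left(t \right)} = -3 + t$
$\sqrt{C + x{\left(-2 \right)}} \left(-9\right) \left(-6\right) = \sqrt{6 - 5} \left(-9\right) \left(-6\right) = \sqrt{1} \left(-9\right) \left(-6\right) = 1 \left(-9\right) \left(-6\right) = \left(-9\right) \left(-6\right) = 54$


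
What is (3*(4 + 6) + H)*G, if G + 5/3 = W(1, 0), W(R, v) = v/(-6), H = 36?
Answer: -110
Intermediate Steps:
W(R, v) = -v/6 (W(R, v) = v*(-⅙) = -v/6)
G = -5/3 (G = -5/3 - ⅙*0 = -5/3 + 0 = -5/3 ≈ -1.6667)
(3*(4 + 6) + H)*G = (3*(4 + 6) + 36)*(-5/3) = (3*10 + 36)*(-5/3) = (30 + 36)*(-5/3) = 66*(-5/3) = -110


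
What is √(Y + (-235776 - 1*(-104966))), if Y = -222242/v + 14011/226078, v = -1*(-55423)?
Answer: I*√20537648564165432885000822/12529920994 ≈ 361.68*I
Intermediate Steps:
v = 55423
Y = -49467495223/12529920994 (Y = -222242/55423 + 14011/226078 = -49467495223/12529920994 ≈ -3.9479)
√(Y + (-235776 - 1*(-104966))) = √(-49467495223/12529920994 + (-235776 - 1*(-104966))) = √(-49467495223/12529920994 + (-235776 + 104966)) = √(-49467495223/12529920994 - 130810) = √(-1639088432720363/12529920994) = I*√20537648564165432885000822/12529920994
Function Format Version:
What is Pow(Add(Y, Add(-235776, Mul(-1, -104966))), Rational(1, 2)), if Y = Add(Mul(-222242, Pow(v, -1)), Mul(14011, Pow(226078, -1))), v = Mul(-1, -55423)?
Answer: Mul(Rational(1, 12529920994), I, Pow(20537648564165432885000822, Rational(1, 2))) ≈ Mul(361.68, I)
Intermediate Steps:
v = 55423
Y = Rational(-49467495223, 12529920994) (Y = Add(Mul(-222242, Pow(55423, -1)), Mul(14011, Pow(226078, -1))) = Add(Mul(-222242, Rational(1, 55423)), Mul(14011, Rational(1, 226078))) = Add(Rational(-222242, 55423), Rational(14011, 226078)) = Rational(-49467495223, 12529920994) ≈ -3.9479)
Pow(Add(Y, Add(-235776, Mul(-1, -104966))), Rational(1, 2)) = Pow(Add(Rational(-49467495223, 12529920994), Add(-235776, Mul(-1, -104966))), Rational(1, 2)) = Pow(Add(Rational(-49467495223, 12529920994), Add(-235776, 104966)), Rational(1, 2)) = Pow(Add(Rational(-49467495223, 12529920994), -130810), Rational(1, 2)) = Pow(Rational(-1639088432720363, 12529920994), Rational(1, 2)) = Mul(Rational(1, 12529920994), I, Pow(20537648564165432885000822, Rational(1, 2)))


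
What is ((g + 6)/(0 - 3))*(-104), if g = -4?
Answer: 208/3 ≈ 69.333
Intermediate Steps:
((g + 6)/(0 - 3))*(-104) = ((-4 + 6)/(0 - 3))*(-104) = (2/(-3))*(-104) = (2*(-1/3))*(-104) = -2/3*(-104) = 208/3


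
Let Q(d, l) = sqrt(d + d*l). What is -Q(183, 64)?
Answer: -sqrt(11895) ≈ -109.06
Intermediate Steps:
-Q(183, 64) = -sqrt(183*(1 + 64)) = -sqrt(183*65) = -sqrt(11895)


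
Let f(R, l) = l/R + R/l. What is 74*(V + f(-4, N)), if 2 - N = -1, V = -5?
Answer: -3145/6 ≈ -524.17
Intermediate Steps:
N = 3 (N = 2 - 1*(-1) = 2 + 1 = 3)
f(R, l) = R/l + l/R
74*(V + f(-4, N)) = 74*(-5 + (-4/3 + 3/(-4))) = 74*(-5 + (-4*1/3 + 3*(-1/4))) = 74*(-5 + (-4/3 - 3/4)) = 74*(-5 - 25/12) = 74*(-85/12) = -3145/6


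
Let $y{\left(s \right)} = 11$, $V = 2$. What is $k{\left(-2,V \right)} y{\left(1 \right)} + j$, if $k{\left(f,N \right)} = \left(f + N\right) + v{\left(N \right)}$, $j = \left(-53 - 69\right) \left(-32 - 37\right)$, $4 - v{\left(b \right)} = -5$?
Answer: $8517$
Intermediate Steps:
$v{\left(b \right)} = 9$ ($v{\left(b \right)} = 4 - -5 = 4 + 5 = 9$)
$j = 8418$ ($j = \left(-122\right) \left(-69\right) = 8418$)
$k{\left(f,N \right)} = 9 + N + f$ ($k{\left(f,N \right)} = \left(f + N\right) + 9 = \left(N + f\right) + 9 = 9 + N + f$)
$k{\left(-2,V \right)} y{\left(1 \right)} + j = \left(9 + 2 - 2\right) 11 + 8418 = 9 \cdot 11 + 8418 = 99 + 8418 = 8517$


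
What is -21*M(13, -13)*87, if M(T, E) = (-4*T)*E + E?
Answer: -1211301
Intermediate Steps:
M(T, E) = E - 4*E*T (M(T, E) = -4*E*T + E = E - 4*E*T)
-21*M(13, -13)*87 = -(-273)*(1 - 4*13)*87 = -(-273)*(1 - 52)*87 = -(-273)*(-51)*87 = -21*663*87 = -13923*87 = -1211301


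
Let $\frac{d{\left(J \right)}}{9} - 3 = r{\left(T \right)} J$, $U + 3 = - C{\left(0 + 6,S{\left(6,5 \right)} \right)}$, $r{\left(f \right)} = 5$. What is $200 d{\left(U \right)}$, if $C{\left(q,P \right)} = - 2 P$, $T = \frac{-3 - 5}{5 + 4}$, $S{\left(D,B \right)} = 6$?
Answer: $86400$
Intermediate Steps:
$T = - \frac{8}{9} \approx -0.88889$
$U = 9$ ($U = -3 - \left(-2\right) 6 = -3 - -12 = -3 + 12 = 9$)
$d{\left(J \right)} = 27 + 45 J$ ($d{\left(J \right)} = 27 + 9 \cdot 5 J = 27 + 45 J$)
$200 d{\left(U \right)} = 200 \left(27 + 45 \cdot 9\right) = 200 \left(27 + 405\right) = 200 \cdot 432 = 86400$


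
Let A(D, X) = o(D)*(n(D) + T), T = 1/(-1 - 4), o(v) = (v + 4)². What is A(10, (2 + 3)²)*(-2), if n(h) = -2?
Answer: 4312/5 ≈ 862.40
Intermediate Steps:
o(v) = (4 + v)²
T = -⅕ (T = 1/(-5) = -⅕ ≈ -0.20000)
A(D, X) = -11*(4 + D)²/5 (A(D, X) = (4 + D)²*(-2 - ⅕) = (4 + D)²*(-11/5) = -11*(4 + D)²/5)
A(10, (2 + 3)²)*(-2) = -11*(4 + 10)²/5*(-2) = -11/5*14²*(-2) = -11/5*196*(-2) = -2156/5*(-2) = 4312/5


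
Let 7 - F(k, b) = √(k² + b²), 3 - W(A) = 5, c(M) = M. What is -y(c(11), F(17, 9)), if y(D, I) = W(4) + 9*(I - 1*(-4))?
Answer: -97 + 9*√370 ≈ 76.118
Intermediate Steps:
W(A) = -2 (W(A) = 3 - 1*5 = 3 - 5 = -2)
F(k, b) = 7 - √(b² + k²) (F(k, b) = 7 - √(k² + b²) = 7 - √(b² + k²))
y(D, I) = 34 + 9*I (y(D, I) = -2 + 9*(I - 1*(-4)) = -2 + 9*(I + 4) = -2 + 9*(4 + I) = -2 + (36 + 9*I) = 34 + 9*I)
-y(c(11), F(17, 9)) = -(34 + 9*(7 - √(9² + 17²))) = -(34 + 9*(7 - √(81 + 289))) = -(34 + 9*(7 - √370)) = -(34 + (63 - 9*√370)) = -(97 - 9*√370) = -97 + 9*√370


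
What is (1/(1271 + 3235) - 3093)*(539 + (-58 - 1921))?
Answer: 3344893680/751 ≈ 4.4539e+6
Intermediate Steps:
(1/(1271 + 3235) - 3093)*(539 + (-58 - 1921)) = (1/4506 - 3093)*(539 - 1979) = (1/4506 - 3093)*(-1440) = -13937057/4506*(-1440) = 3344893680/751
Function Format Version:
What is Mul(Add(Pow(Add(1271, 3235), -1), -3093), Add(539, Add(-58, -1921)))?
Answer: Rational(3344893680, 751) ≈ 4.4539e+6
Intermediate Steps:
Mul(Add(Pow(Add(1271, 3235), -1), -3093), Add(539, Add(-58, -1921))) = Mul(Add(Pow(4506, -1), -3093), Add(539, -1979)) = Mul(Add(Rational(1, 4506), -3093), -1440) = Mul(Rational(-13937057, 4506), -1440) = Rational(3344893680, 751)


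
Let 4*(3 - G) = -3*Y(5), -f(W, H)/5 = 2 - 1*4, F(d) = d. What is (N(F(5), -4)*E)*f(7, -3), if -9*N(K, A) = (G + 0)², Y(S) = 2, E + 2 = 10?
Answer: -180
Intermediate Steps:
E = 8 (E = -2 + 10 = 8)
f(W, H) = 10 (f(W, H) = -5*(2 - 1*4) = -5*(2 - 4) = -5*(-2) = 10)
G = 9/2 (G = 3 - (-3)*2/4 = 3 - ¼*(-6) = 3 + 3/2 = 9/2 ≈ 4.5000)
N(K, A) = -9/4 (N(K, A) = -(9/2 + 0)²/9 = -(9/2)²/9 = -⅑*81/4 = -9/4)
(N(F(5), -4)*E)*f(7, -3) = -9/4*8*10 = -18*10 = -180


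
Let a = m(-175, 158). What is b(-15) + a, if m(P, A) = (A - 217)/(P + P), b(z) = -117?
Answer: -40891/350 ≈ -116.83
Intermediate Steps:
m(P, A) = (-217 + A)/(2*P) (m(P, A) = (-217 + A)/((2*P)) = (-217 + A)*(1/(2*P)) = (-217 + A)/(2*P))
a = 59/350 (a = (½)*(-217 + 158)/(-175) = (½)*(-1/175)*(-59) = 59/350 ≈ 0.16857)
b(-15) + a = -117 + 59/350 = -40891/350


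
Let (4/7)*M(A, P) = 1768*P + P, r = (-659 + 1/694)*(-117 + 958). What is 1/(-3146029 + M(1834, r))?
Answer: -2776/4771571313039 ≈ -5.8178e-10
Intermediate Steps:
r = -384627145/694 (r = (-659 + 1/694)*841 = -457345/694*841 = -384627145/694 ≈ -5.5422e+5)
M(A, P) = 12383*P/4 (M(A, P) = 7*(1768*P + P)/4 = 7*(1769*P)/4 = 12383*P/4)
1/(-3146029 + M(1834, r)) = 1/(-3146029 + (12383/4)*(-384627145/694)) = 1/(-3146029 - 4762837936535/2776) = 1/(-4771571313039/2776) = -2776/4771571313039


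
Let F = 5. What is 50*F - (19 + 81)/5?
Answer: 230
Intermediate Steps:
50*F - (19 + 81)/5 = 50*5 - (19 + 81)/5 = 250 - 100/5 = 250 - 1*20 = 250 - 20 = 230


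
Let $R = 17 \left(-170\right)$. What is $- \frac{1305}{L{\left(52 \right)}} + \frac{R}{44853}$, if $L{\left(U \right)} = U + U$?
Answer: $- \frac{58833725}{4664712} \approx -12.613$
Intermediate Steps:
$R = -2890$
$L{\left(U \right)} = 2 U$
$- \frac{1305}{L{\left(52 \right)}} + \frac{R}{44853} = - \frac{1305}{2 \cdot 52} - \frac{2890}{44853} = - \frac{1305}{104} - \frac{2890}{44853} = - \frac{58833725}{4664712}$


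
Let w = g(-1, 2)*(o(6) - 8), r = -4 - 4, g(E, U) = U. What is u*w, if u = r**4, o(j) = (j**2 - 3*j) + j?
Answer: 131072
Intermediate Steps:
o(j) = j**2 - 2*j
r = -8
w = 32 (w = 2*(6*(-2 + 6) - 8) = 2*(6*4 - 8) = 2*(24 - 8) = 2*16 = 32)
u = 4096 (u = (-8)**4 = 4096)
u*w = 4096*32 = 131072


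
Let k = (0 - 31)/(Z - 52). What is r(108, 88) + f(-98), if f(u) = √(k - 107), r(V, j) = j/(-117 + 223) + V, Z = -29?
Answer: 5768/53 + 2*I*√2159/9 ≈ 108.83 + 10.326*I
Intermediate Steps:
k = 31/81 (k = (0 - 31)/(-29 - 52) = -31/(-81) = -31*(-1/81) = 31/81 ≈ 0.38272)
r(V, j) = V + j/106 (r(V, j) = j/106 + V = V + j/106)
f(u) = 2*I*√2159/9 (f(u) = √(31/81 - 107) = √(-8636/81) = 2*I*√2159/9)
r(108, 88) + f(-98) = (108 + (1/106)*88) + 2*I*√2159/9 = (108 + 44/53) + 2*I*√2159/9 = 5768/53 + 2*I*√2159/9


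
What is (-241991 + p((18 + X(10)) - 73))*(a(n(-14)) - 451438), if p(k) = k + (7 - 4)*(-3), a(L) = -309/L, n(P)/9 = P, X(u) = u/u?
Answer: 2294707380911/21 ≈ 1.0927e+11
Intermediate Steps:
X(u) = 1
n(P) = 9*P
p(k) = -9 + k (p(k) = k + 3*(-3) = k - 9 = -9 + k)
(-241991 + p((18 + X(10)) - 73))*(a(n(-14)) - 451438) = (-241991 + (-9 + ((18 + 1) - 73)))*(-309/(9*(-14)) - 451438) = (-241991 + (-9 + (19 - 73)))*(-309/(-126) - 451438) = (-241991 + (-9 - 54))*(-309*(-1/126) - 451438) = (-241991 - 63)*(103/42 - 451438) = -242054*(-18960293/42) = 2294707380911/21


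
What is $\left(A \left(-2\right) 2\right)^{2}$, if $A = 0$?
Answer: $0$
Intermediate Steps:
$\left(A \left(-2\right) 2\right)^{2} = \left(0 \left(-2\right) 2\right)^{2} = \left(0 \cdot 2\right)^{2} = 0^{2} = 0$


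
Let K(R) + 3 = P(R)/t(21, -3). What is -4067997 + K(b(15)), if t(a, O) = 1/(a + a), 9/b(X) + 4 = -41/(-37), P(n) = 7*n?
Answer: -435373902/107 ≈ -4.0689e+6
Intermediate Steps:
b(X) = -333/107 (b(X) = 9/(-4 - 41/(-37)) = 9/(-4 - 41*(-1/37)) = 9/(-4 + 41/37) = 9/(-107/37) = 9*(-37/107) = -333/107)
t(a, O) = 1/(2*a)
K(R) = -3 + 294*R (K(R) = -3 + (7*R)/(((½)/21)) = -3 + (7*R)/(((½)*(1/21))) = -3 + (7*R)/(1/42) = -3 + (7*R)*42 = -3 + 294*R)
-4067997 + K(b(15)) = -4067997 + (-3 + 294*(-333/107)) = -4067997 + (-3 - 97902/107) = -4067997 - 98223/107 = -435373902/107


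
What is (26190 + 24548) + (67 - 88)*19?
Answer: 50339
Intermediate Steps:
(26190 + 24548) + (67 - 88)*19 = 50738 - 21*19 = 50738 - 399 = 50339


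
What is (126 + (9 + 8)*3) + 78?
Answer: 255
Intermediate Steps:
(126 + (9 + 8)*3) + 78 = (126 + 17*3) + 78 = (126 + 51) + 78 = 177 + 78 = 255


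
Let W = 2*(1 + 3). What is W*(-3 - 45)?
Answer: -384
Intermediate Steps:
W = 8 (W = 2*4 = 8)
W*(-3 - 45) = 8*(-3 - 45) = 8*(-48) = -384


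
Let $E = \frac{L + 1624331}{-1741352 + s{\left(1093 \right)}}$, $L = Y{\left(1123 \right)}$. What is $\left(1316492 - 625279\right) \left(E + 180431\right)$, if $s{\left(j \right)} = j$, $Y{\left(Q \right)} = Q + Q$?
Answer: $\frac{217037457075528076}{1740259} \approx 1.2472 \cdot 10^{11}$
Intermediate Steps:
$Y{\left(Q \right)} = 2 Q$
$L = 2246$ ($L = 2 \cdot 1123 = 2246$)
$E = - \frac{1626577}{1740259}$ ($E = \frac{2246 + 1624331}{-1741352 + 1093} = \frac{1626577}{-1740259} = 1626577 \left(- \frac{1}{1740259}\right) = - \frac{1626577}{1740259} \approx -0.93468$)
$\left(1316492 - 625279\right) \left(E + 180431\right) = \left(1316492 - 625279\right) \left(- \frac{1626577}{1740259} + 180431\right) = 691213 \cdot \frac{313995045052}{1740259} = \frac{217037457075528076}{1740259}$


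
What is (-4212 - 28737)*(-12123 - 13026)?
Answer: 828634401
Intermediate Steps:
(-4212 - 28737)*(-12123 - 13026) = -32949*(-25149) = 828634401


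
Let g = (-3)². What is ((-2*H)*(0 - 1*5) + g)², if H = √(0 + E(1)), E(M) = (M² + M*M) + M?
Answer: 381 + 180*√3 ≈ 692.77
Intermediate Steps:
E(M) = M + 2*M² (E(M) = (M² + M²) + M = 2*M² + M = M + 2*M²)
H = √3 (H = √(0 + 1*(1 + 2*1)) = √(0 + 1*(1 + 2)) = √(0 + 1*3) = √(0 + 3) = √3 ≈ 1.7320)
g = 9
((-2*H)*(0 - 1*5) + g)² = ((-2*√3)*(0 - 1*5) + 9)² = ((-2*√3)*(0 - 5) + 9)² = (-2*√3*(-5) + 9)² = (10*√3 + 9)² = (9 + 10*√3)²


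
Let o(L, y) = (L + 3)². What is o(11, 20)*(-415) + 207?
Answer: -81133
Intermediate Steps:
o(L, y) = (3 + L)²
o(11, 20)*(-415) + 207 = (3 + 11)²*(-415) + 207 = 14²*(-415) + 207 = 196*(-415) + 207 = -81340 + 207 = -81133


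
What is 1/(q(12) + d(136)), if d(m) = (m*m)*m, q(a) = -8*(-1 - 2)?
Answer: 1/2515480 ≈ 3.9754e-7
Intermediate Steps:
q(a) = 24 (q(a) = -8*(-3) = 24)
d(m) = m**3 (d(m) = m**2*m = m**3)
1/(q(12) + d(136)) = 1/(24 + 136**3) = 1/(24 + 2515456) = 1/2515480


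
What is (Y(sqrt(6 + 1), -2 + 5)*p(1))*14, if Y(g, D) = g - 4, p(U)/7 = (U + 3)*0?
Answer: 0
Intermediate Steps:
p(U) = 0 (p(U) = 7*((U + 3)*0) = 7*((3 + U)*0) = 7*0 = 0)
Y(g, D) = -4 + g
(Y(sqrt(6 + 1), -2 + 5)*p(1))*14 = ((-4 + sqrt(6 + 1))*0)*14 = ((-4 + sqrt(7))*0)*14 = 0*14 = 0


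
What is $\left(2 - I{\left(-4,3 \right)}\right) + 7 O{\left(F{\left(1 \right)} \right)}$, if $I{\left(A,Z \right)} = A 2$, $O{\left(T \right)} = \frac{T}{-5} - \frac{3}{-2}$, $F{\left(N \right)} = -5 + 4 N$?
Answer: $\frac{219}{10} \approx 21.9$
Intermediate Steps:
$O{\left(T \right)} = \frac{3}{2} - \frac{T}{5}$ ($O{\left(T \right)} = T \left(- \frac{1}{5}\right) - - \frac{3}{2} = - \frac{T}{5} + \frac{3}{2} = \frac{3}{2} - \frac{T}{5}$)
$I{\left(A,Z \right)} = 2 A$
$\left(2 - I{\left(-4,3 \right)}\right) + 7 O{\left(F{\left(1 \right)} \right)} = \left(2 - 2 \left(-4\right)\right) + 7 \left(\frac{3}{2} - \frac{-5 + 4 \cdot 1}{5}\right) = \left(2 - -8\right) + 7 \left(\frac{3}{2} - \frac{-5 + 4}{5}\right) = \left(2 + 8\right) + 7 \left(\frac{3}{2} - - \frac{1}{5}\right) = 10 + 7 \left(\frac{3}{2} + \frac{1}{5}\right) = 10 + 7 \cdot \frac{17}{10} = 10 + \frac{119}{10} = \frac{219}{10}$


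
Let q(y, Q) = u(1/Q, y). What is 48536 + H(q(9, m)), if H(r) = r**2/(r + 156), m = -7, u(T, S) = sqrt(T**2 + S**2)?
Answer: 28842682052/594247 - 1985*sqrt(3970)/4159729 ≈ 48537.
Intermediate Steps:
u(T, S) = sqrt(S**2 + T**2)
q(y, Q) = sqrt(Q**(-2) + y**2) (q(y, Q) = sqrt(y**2 + (1/Q)**2) = sqrt(y**2 + Q**(-2)) = sqrt(Q**(-2) + y**2))
H(r) = r**2/(156 + r)
48536 + H(q(9, m)) = 48536 + (sqrt((-7)**(-2) + 9**2))**2/(156 + sqrt((-7)**(-2) + 9**2)) = 48536 + (sqrt(1/49 + 81))**2/(156 + sqrt(1/49 + 81)) = 48536 + (sqrt(3970/49))**2/(156 + sqrt(3970/49)) = 48536 + (sqrt(3970)/7)**2/(156 + sqrt(3970)/7) = 48536 + 3970/(49*(156 + sqrt(3970)/7))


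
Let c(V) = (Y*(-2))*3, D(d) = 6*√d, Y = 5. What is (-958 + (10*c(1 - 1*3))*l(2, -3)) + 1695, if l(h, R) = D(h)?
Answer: 737 - 1800*√2 ≈ -1808.6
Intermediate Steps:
l(h, R) = 6*√h
c(V) = -30 (c(V) = (5*(-2))*3 = -10*3 = -30)
(-958 + (10*c(1 - 1*3))*l(2, -3)) + 1695 = (-958 + (10*(-30))*(6*√2)) + 1695 = (-958 - 1800*√2) + 1695 = 737 - 1800*√2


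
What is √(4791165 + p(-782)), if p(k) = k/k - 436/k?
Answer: 2*√183119583621/391 ≈ 2188.9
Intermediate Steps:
p(k) = 1 - 436/k
√(4791165 + p(-782)) = √(4791165 + (-436 - 782)/(-782)) = √(4791165 - 1/782*(-1218)) = √(4791165 + 609/391) = √(1873346124/391) = 2*√183119583621/391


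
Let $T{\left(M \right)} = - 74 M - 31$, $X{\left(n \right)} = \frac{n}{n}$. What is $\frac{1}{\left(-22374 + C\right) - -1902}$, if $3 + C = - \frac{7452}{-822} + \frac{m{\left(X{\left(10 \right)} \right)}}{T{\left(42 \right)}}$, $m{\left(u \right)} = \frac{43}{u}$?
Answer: $- \frac{10001}{204679946} \approx -4.8862 \cdot 10^{-5}$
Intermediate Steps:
$X{\left(n \right)} = 1$
$T{\left(M \right)} = -31 - 74 M$
$C = \frac{60526}{10001}$ ($C = -3 + \left(- \frac{7452}{-822} + \frac{43 \cdot 1^{-1}}{-31 - 3108}\right) = -3 + \left(\left(-7452\right) \left(- \frac{1}{822}\right) + \frac{43 \cdot 1}{-31 - 3108}\right) = -3 + \left(\frac{1242}{137} + \frac{43}{-3139}\right) = -3 + \left(\frac{1242}{137} + 43 \left(- \frac{1}{3139}\right)\right) = -3 + \left(\frac{1242}{137} - \frac{1}{73}\right) = -3 + \frac{90529}{10001} = \frac{60526}{10001} \approx 6.052$)
$\frac{1}{\left(-22374 + C\right) - -1902} = \frac{1}{\left(-22374 + \frac{60526}{10001}\right) - -1902} = \frac{1}{- \frac{223701848}{10001} + 1902} = \frac{1}{- \frac{204679946}{10001}} = - \frac{10001}{204679946}$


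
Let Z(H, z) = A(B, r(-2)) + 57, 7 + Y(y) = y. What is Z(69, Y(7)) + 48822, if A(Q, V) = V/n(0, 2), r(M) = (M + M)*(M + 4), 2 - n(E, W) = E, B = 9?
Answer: 48875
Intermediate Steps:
Y(y) = -7 + y
n(E, W) = 2 - E
r(M) = 2*M*(4 + M) (r(M) = (2*M)*(4 + M) = 2*M*(4 + M))
A(Q, V) = V/2 (A(Q, V) = V/(2 - 1*0) = V/(2 + 0) = V/2)
Z(H, z) = 53 (Z(H, z) = (2*(-2)*(4 - 2))/2 + 57 = (2*(-2)*2)/2 + 57 = (½)*(-8) + 57 = -4 + 57 = 53)
Z(69, Y(7)) + 48822 = 53 + 48822 = 48875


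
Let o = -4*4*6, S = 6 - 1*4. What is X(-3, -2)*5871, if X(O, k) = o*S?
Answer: -1127232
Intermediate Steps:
S = 2 (S = 6 - 4 = 2)
o = -96 (o = -16*6 = -96)
X(O, k) = -192 (X(O, k) = -96*2 = -192)
X(-3, -2)*5871 = -192*5871 = -1127232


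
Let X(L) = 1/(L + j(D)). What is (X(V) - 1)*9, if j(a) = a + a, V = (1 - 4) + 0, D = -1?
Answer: -54/5 ≈ -10.800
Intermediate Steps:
V = -3 (V = -3 + 0 = -3)
j(a) = 2*a
X(L) = 1/(-2 + L) (X(L) = 1/(L + 2*(-1)) = 1/(L - 2) = 1/(-2 + L))
(X(V) - 1)*9 = (1/(-2 - 3) - 1)*9 = (1/(-5) - 1)*9 = (-⅕ - 1)*9 = -6/5*9 = -54/5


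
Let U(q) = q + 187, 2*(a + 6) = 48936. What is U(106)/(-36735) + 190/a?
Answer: -31286/149768595 ≈ -0.00020890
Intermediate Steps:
a = 24462 (a = -6 + (½)*48936 = -6 + 24468 = 24462)
U(q) = 187 + q
U(106)/(-36735) + 190/a = (187 + 106)/(-36735) + 190/24462 = 293*(-1/36735) + 190*(1/24462) = -293/36735 + 95/12231 = -31286/149768595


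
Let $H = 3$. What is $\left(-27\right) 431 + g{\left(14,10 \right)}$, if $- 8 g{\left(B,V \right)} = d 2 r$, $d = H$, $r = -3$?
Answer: $- \frac{46539}{4} \approx -11635.0$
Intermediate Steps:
$d = 3$
$g{\left(B,V \right)} = \frac{9}{4}$ ($g{\left(B,V \right)} = - \frac{3 \cdot 2 \left(-3\right)}{8} = - \frac{6 \left(-3\right)}{8} = \left(- \frac{1}{8}\right) \left(-18\right) = \frac{9}{4}$)
$\left(-27\right) 431 + g{\left(14,10 \right)} = \left(-27\right) 431 + \frac{9}{4} = -11637 + \frac{9}{4} = - \frac{46539}{4}$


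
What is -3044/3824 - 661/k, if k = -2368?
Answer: -292533/565952 ≈ -0.51689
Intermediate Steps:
-3044/3824 - 661/k = -3044/3824 - 661/(-2368) = -3044*1/3824 - 661*(-1/2368) = -761/956 + 661/2368 = -292533/565952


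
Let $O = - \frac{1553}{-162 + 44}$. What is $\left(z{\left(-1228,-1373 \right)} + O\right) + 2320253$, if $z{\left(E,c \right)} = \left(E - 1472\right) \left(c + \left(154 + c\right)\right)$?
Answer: $\frac{1099602607}{118} \approx 9.3187 \cdot 10^{6}$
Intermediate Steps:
$z{\left(E,c \right)} = \left(-1472 + E\right) \left(154 + 2 c\right)$
$O = \frac{1553}{118}$ ($O = - \frac{1553}{-118} = \left(-1553\right) \left(- \frac{1}{118}\right) = \frac{1553}{118} \approx 13.161$)
$\left(z{\left(-1228,-1373 \right)} + O\right) + 2320253 = \left(\left(-226688 - -4042112 + 154 \left(-1228\right) + 2 \left(-1228\right) \left(-1373\right)\right) + \frac{1553}{118}\right) + 2320253 = \left(\left(-226688 + 4042112 - 189112 + 3372088\right) + \frac{1553}{118}\right) + 2320253 = \left(6998400 + \frac{1553}{118}\right) + 2320253 = \frac{825812753}{118} + 2320253 = \frac{1099602607}{118}$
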